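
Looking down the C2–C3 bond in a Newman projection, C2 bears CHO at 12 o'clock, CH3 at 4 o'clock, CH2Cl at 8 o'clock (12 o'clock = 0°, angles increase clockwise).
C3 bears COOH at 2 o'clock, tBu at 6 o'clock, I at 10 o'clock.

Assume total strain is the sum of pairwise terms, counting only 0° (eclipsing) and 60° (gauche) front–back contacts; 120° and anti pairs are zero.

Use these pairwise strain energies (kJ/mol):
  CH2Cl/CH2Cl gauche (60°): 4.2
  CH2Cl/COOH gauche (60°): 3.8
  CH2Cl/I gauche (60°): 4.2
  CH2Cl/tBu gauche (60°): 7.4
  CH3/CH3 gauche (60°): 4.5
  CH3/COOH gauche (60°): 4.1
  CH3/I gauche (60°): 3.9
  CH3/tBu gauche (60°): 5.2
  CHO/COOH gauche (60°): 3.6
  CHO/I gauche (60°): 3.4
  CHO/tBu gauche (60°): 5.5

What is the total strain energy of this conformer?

This conformer (staggered): CHO(0°)/COOH(60°) gauche 3.6; CHO(0°)/I(300°) gauche 3.4; CH3(120°)/COOH(60°) gauche 4.1; CH3(120°)/tBu(180°) gauche 5.2; CH2Cl(240°)/tBu(180°) gauche 7.4; CH2Cl(240°)/I(300°) gauche 4.2 → 27.9 kJ/mol.

27.9 kJ/mol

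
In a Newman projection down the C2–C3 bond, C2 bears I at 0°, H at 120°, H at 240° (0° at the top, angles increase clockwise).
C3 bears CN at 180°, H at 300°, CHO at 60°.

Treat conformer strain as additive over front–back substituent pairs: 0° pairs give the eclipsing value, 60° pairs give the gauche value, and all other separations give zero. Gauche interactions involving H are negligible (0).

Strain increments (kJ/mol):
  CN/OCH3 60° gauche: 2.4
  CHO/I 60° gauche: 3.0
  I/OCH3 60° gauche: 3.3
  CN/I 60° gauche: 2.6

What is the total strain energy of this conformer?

This conformer (staggered): I–CHO gauche; 3.0 = 3.0 kJ/mol.

3.0 kJ/mol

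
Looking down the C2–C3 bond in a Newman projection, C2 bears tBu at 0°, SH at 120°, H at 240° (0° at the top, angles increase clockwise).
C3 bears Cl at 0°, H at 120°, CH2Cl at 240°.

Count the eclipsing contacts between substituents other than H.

Non-H eclipsing pairs: tBu(0°)/Cl(0°) — 1 interaction.

1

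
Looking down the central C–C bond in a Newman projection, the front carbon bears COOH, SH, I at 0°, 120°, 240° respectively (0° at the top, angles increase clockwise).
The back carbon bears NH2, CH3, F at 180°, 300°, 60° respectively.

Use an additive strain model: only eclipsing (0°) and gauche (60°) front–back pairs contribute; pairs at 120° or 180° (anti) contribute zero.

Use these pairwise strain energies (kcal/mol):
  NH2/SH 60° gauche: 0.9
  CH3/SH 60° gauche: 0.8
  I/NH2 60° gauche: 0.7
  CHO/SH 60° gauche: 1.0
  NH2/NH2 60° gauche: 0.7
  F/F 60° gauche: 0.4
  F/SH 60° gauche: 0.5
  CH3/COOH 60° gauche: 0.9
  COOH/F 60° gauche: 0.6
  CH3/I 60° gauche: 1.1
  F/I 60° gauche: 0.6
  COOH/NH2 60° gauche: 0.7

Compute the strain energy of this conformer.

4.7 kcal/mol

This conformer (staggered): COOH(0°)/CH3(300°) gauche 0.9; COOH(0°)/F(60°) gauche 0.6; SH(120°)/NH2(180°) gauche 0.9; SH(120°)/F(60°) gauche 0.5; I(240°)/NH2(180°) gauche 0.7; I(240°)/CH3(300°) gauche 1.1 → 4.7 kcal/mol.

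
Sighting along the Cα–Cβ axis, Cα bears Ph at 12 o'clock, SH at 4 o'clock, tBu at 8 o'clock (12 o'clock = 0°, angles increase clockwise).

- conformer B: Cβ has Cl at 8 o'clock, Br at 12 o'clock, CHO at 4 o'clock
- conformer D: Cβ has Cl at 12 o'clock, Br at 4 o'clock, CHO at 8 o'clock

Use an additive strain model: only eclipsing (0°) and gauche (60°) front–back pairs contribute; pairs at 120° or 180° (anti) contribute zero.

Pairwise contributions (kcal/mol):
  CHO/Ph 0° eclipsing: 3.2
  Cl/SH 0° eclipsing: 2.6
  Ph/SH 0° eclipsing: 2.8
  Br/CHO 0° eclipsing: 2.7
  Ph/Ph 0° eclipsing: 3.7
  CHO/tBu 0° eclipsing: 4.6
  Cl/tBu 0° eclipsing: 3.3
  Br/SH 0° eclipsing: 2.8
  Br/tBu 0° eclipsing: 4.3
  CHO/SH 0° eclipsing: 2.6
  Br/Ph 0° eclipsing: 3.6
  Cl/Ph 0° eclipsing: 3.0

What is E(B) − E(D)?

-0.9 kcal/mol

B (eclipsed): Ph–Br eclipsed, SH–CHO eclipsed, tBu–Cl eclipsed; 3.6 + 2.6 + 3.3 = 9.5 kcal/mol.
D (eclipsed): Ph–Cl eclipsed, SH–Br eclipsed, tBu–CHO eclipsed; 3.0 + 2.8 + 4.6 = 10.4 kcal/mol.
E(B) − E(D) = 9.5 − 10.4 = -0.9 kcal/mol.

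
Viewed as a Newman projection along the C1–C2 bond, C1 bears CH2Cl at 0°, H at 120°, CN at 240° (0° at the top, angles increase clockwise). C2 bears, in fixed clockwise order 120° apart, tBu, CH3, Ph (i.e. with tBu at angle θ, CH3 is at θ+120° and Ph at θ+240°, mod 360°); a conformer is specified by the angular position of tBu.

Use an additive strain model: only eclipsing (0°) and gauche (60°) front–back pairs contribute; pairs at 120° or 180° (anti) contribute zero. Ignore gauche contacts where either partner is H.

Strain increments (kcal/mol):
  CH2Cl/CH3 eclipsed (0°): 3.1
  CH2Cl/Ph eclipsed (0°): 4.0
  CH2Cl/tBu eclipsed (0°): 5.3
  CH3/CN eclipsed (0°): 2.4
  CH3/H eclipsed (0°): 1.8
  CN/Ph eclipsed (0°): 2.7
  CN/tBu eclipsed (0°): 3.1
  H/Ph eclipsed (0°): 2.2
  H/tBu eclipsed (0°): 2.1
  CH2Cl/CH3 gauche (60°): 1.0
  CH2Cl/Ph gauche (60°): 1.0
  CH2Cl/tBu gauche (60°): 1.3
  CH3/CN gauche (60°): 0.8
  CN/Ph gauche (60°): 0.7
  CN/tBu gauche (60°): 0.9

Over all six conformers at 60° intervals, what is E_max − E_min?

6.1 kcal/mol

tBu at 0° is eclipsed. CH2Cl at 0° is eclipsed with tBu at 0° (5.3); H at 120° is eclipsed with CH3 at 120° (1.8); CN at 240° is eclipsed with Ph at 240° (2.7). Total 9.8 kcal/mol.
tBu at 60° is staggered. CH2Cl at 0° is gauche with tBu at 60° (1.3); CH2Cl at 0° is gauche with Ph at 300° (1.0); CN at 240° is gauche with CH3 at 180° (0.8); CN at 240° is gauche with Ph at 300° (0.7). Total 3.8 kcal/mol.
tBu at 120° is eclipsed. CH2Cl at 0° is eclipsed with Ph at 0° (4.0); H at 120° is eclipsed with tBu at 120° (2.1); CN at 240° is eclipsed with CH3 at 240° (2.4). Total 8.5 kcal/mol.
tBu at 180° is staggered. CH2Cl at 0° is gauche with CH3 at 300° (1.0); CH2Cl at 0° is gauche with Ph at 60° (1.0); CN at 240° is gauche with tBu at 180° (0.9); CN at 240° is gauche with CH3 at 300° (0.8). Total 3.7 kcal/mol.
tBu at 240° is eclipsed. CH2Cl at 0° is eclipsed with CH3 at 0° (3.1); H at 120° is eclipsed with Ph at 120° (2.2); CN at 240° is eclipsed with tBu at 240° (3.1). Total 8.4 kcal/mol.
tBu at 300° is staggered. CH2Cl at 0° is gauche with tBu at 300° (1.3); CH2Cl at 0° is gauche with CH3 at 60° (1.0); CN at 240° is gauche with tBu at 300° (0.9); CN at 240° is gauche with Ph at 180° (0.7). Total 3.9 kcal/mol.
Max at 0° (9.8 kcal/mol), min at 180° (3.7 kcal/mol); barrier = 6.1 kcal/mol.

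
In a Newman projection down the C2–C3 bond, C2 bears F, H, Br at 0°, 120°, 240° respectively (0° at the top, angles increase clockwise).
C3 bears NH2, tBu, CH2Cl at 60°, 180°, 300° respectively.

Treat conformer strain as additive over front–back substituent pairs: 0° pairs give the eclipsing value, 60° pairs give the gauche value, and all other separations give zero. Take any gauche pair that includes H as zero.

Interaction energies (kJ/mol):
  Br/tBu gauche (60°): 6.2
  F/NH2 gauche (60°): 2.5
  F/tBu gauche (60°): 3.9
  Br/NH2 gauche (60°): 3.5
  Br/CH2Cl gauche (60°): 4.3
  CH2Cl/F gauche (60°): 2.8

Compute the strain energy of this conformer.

15.8 kJ/mol

This conformer (staggered): F–NH2 gauche, F–CH2Cl gauche, Br–tBu gauche, Br–CH2Cl gauche; 2.5 + 2.8 + 6.2 + 4.3 = 15.8 kJ/mol.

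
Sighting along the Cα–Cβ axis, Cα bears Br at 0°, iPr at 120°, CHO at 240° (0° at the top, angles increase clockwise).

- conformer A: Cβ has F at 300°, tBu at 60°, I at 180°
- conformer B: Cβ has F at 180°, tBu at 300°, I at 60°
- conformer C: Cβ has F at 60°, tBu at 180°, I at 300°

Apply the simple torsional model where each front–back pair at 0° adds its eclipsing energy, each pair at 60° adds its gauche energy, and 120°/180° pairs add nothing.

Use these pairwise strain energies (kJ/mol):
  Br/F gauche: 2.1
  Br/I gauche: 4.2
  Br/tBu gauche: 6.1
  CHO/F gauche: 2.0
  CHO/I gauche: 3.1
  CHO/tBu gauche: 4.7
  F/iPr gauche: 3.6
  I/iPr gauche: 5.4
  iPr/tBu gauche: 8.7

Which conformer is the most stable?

A (staggered): Br(0°)/F(300°) gauche 2.1; Br(0°)/tBu(60°) gauche 6.1; iPr(120°)/tBu(60°) gauche 8.7; iPr(120°)/I(180°) gauche 5.4; CHO(240°)/F(300°) gauche 2.0; CHO(240°)/I(180°) gauche 3.1 → 27.4 kJ/mol.
B (staggered): Br(0°)/tBu(300°) gauche 6.1; Br(0°)/I(60°) gauche 4.2; iPr(120°)/F(180°) gauche 3.6; iPr(120°)/I(60°) gauche 5.4; CHO(240°)/F(180°) gauche 2.0; CHO(240°)/tBu(300°) gauche 4.7 → 26.0 kJ/mol.
C (staggered): Br(0°)/F(60°) gauche 2.1; Br(0°)/I(300°) gauche 4.2; iPr(120°)/F(60°) gauche 3.6; iPr(120°)/tBu(180°) gauche 8.7; CHO(240°)/tBu(180°) gauche 4.7; CHO(240°)/I(300°) gauche 3.1 → 26.4 kJ/mol.
B has the lowest total (26.0 kJ/mol).

B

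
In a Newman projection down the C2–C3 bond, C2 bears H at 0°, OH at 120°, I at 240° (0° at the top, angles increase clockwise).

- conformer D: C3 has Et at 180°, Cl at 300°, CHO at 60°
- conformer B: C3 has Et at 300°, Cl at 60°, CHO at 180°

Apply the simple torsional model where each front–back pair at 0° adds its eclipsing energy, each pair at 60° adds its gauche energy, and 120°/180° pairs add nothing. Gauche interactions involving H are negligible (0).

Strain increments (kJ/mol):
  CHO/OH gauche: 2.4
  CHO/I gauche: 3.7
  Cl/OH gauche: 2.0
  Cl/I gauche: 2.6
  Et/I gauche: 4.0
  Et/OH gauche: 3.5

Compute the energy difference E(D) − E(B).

D (staggered): OH–Et gauche, OH–CHO gauche, I–Et gauche, I–Cl gauche; 3.5 + 2.4 + 4.0 + 2.6 = 12.5 kJ/mol.
B (staggered): OH–Cl gauche, OH–CHO gauche, I–Et gauche, I–CHO gauche; 2.0 + 2.4 + 4.0 + 3.7 = 12.1 kJ/mol.
E(D) − E(B) = 12.5 − 12.1 = +0.4 kJ/mol.

+0.4 kJ/mol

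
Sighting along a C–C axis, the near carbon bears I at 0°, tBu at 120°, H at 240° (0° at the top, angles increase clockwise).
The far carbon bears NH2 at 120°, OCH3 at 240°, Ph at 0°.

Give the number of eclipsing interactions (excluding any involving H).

Non-H eclipsing pairs: I(0°)/Ph(0°); tBu(120°)/NH2(120°) — 2 interactions.

2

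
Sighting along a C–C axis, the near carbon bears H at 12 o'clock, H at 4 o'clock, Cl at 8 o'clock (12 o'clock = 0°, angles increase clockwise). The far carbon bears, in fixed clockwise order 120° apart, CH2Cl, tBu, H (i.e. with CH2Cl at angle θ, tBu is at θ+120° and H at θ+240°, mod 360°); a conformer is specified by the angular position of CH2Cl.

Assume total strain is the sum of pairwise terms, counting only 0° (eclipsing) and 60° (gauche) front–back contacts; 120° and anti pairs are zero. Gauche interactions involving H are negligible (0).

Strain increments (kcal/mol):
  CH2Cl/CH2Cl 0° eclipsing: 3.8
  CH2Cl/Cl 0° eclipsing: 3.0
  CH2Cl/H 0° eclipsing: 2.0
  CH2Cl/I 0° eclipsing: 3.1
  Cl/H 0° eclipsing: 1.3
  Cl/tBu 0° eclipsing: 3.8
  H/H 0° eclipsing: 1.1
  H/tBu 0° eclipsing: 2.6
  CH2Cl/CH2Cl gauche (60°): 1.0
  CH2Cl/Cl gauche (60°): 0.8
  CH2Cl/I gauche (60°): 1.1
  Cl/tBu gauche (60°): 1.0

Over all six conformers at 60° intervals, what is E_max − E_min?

CH2Cl at 0° (eclipsed): H(0°)/CH2Cl(0°) eclipsed 2.0; H(120°)/tBu(120°) eclipsed 2.6; Cl(240°)/H(240°) eclipsed 1.3 → 5.9 kcal/mol.
CH2Cl at 60° (staggered): Cl(240°)/tBu(180°) gauche 1.0 → 1.0 kcal/mol.
CH2Cl at 120° (eclipsed): H(0°)/H(0°) eclipsed 1.1; H(120°)/CH2Cl(120°) eclipsed 2.0; Cl(240°)/tBu(240°) eclipsed 3.8 → 6.9 kcal/mol.
CH2Cl at 180° (staggered): Cl(240°)/CH2Cl(180°) gauche 0.8; Cl(240°)/tBu(300°) gauche 1.0 → 1.8 kcal/mol.
CH2Cl at 240° (eclipsed): H(0°)/tBu(0°) eclipsed 2.6; H(120°)/H(120°) eclipsed 1.1; Cl(240°)/CH2Cl(240°) eclipsed 3.0 → 6.7 kcal/mol.
CH2Cl at 300° (staggered): Cl(240°)/CH2Cl(300°) gauche 0.8 → 0.8 kcal/mol.
Max at 120° (6.9 kcal/mol), min at 300° (0.8 kcal/mol); barrier = 6.1 kcal/mol.

6.1 kcal/mol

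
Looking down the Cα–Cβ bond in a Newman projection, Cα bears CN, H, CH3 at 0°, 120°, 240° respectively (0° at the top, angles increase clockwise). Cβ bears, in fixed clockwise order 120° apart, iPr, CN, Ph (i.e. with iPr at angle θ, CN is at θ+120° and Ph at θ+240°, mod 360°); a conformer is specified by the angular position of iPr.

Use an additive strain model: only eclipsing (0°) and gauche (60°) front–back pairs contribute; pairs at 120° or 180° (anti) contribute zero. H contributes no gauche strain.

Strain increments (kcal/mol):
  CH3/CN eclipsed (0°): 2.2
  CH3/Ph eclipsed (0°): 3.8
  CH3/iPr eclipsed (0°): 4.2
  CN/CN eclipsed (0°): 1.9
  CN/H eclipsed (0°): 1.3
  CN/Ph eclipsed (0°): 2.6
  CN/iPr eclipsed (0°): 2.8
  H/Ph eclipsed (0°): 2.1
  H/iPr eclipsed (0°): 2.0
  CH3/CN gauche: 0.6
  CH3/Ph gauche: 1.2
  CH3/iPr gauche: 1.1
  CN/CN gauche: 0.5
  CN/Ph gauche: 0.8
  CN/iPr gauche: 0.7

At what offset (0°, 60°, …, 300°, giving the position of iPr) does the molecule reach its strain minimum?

iPr at 0° (eclipsed): CN–iPr eclipsed, H–CN eclipsed, CH3–Ph eclipsed; 2.8 + 1.3 + 3.8 = 7.9 kcal/mol.
iPr at 60° (staggered): CN–iPr gauche, CN–Ph gauche, CH3–CN gauche, CH3–Ph gauche; 0.7 + 0.8 + 0.6 + 1.2 = 3.3 kcal/mol.
iPr at 120° (eclipsed): CN–Ph eclipsed, H–iPr eclipsed, CH3–CN eclipsed; 2.6 + 2.0 + 2.2 = 6.8 kcal/mol.
iPr at 180° (staggered): CN–CN gauche, CN–Ph gauche, CH3–iPr gauche, CH3–CN gauche; 0.5 + 0.8 + 1.1 + 0.6 = 3.0 kcal/mol.
iPr at 240° (eclipsed): CN–CN eclipsed, H–Ph eclipsed, CH3–iPr eclipsed; 1.9 + 2.1 + 4.2 = 8.2 kcal/mol.
iPr at 300° (staggered): CN–iPr gauche, CN–CN gauche, CH3–iPr gauche, CH3–Ph gauche; 0.7 + 0.5 + 1.1 + 1.2 = 3.5 kcal/mol.
The minimum (3.0 kcal/mol) occurs with iPr at 180°.

180°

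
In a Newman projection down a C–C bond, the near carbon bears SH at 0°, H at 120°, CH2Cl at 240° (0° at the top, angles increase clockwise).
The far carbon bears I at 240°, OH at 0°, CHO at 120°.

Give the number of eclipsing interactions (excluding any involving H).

2

Non-H eclipsing pairs: SH(0°)/OH(0°); CH2Cl(240°)/I(240°) — 2 interactions.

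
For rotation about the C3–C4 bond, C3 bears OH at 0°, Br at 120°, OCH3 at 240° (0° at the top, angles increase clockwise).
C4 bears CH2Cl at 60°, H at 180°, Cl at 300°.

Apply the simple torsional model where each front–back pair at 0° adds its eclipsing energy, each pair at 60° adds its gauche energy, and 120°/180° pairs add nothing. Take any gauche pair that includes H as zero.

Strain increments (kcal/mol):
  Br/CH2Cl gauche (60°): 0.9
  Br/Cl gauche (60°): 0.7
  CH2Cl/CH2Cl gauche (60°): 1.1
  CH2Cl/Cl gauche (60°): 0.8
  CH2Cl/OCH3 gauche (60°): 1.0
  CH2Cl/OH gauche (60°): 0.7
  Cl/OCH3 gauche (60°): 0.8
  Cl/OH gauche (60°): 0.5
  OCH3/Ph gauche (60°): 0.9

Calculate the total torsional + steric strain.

This conformer (staggered): OH(0°)/CH2Cl(60°) gauche 0.7; OH(0°)/Cl(300°) gauche 0.5; Br(120°)/CH2Cl(60°) gauche 0.9; OCH3(240°)/Cl(300°) gauche 0.8 → 2.9 kcal/mol.

2.9 kcal/mol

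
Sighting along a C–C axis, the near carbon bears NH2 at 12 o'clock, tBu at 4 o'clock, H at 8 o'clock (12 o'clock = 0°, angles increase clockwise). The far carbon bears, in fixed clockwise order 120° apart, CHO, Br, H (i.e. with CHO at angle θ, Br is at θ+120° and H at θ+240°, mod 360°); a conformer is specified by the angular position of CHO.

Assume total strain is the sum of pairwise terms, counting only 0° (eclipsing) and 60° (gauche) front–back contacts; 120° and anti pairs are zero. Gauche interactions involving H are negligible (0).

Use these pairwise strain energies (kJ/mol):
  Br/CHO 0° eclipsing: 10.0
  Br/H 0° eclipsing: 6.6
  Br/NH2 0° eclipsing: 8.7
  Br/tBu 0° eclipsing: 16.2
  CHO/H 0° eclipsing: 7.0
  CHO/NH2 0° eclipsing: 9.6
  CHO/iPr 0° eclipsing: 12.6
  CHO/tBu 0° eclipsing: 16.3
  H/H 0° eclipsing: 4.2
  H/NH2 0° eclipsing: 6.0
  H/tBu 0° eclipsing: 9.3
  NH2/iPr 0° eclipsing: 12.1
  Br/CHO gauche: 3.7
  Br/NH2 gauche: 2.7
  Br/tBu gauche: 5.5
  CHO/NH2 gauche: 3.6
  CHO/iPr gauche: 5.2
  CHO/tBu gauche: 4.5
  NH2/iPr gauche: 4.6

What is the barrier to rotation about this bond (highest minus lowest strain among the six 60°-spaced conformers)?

CHO at 0° is eclipsed. NH2 at 0° is eclipsed with CHO at 0° (9.6); tBu at 120° is eclipsed with Br at 120° (16.2); H at 240° is eclipsed with H at 240° (4.2). Total 30.0 kJ/mol.
CHO at 60° is staggered. NH2 at 0° is gauche with CHO at 60° (3.6); tBu at 120° is gauche with CHO at 60° (4.5); tBu at 120° is gauche with Br at 180° (5.5). Total 13.6 kJ/mol.
CHO at 120° is eclipsed. NH2 at 0° is eclipsed with H at 0° (6.0); tBu at 120° is eclipsed with CHO at 120° (16.3); H at 240° is eclipsed with Br at 240° (6.6). Total 28.9 kJ/mol.
CHO at 180° is staggered. NH2 at 0° is gauche with Br at 300° (2.7); tBu at 120° is gauche with CHO at 180° (4.5). Total 7.2 kJ/mol.
CHO at 240° is eclipsed. NH2 at 0° is eclipsed with Br at 0° (8.7); tBu at 120° is eclipsed with H at 120° (9.3); H at 240° is eclipsed with CHO at 240° (7.0). Total 25.0 kJ/mol.
CHO at 300° is staggered. NH2 at 0° is gauche with CHO at 300° (3.6); NH2 at 0° is gauche with Br at 60° (2.7); tBu at 120° is gauche with Br at 60° (5.5). Total 11.8 kJ/mol.
Max at 0° (30.0 kJ/mol), min at 180° (7.2 kJ/mol); barrier = 22.8 kJ/mol.

22.8 kJ/mol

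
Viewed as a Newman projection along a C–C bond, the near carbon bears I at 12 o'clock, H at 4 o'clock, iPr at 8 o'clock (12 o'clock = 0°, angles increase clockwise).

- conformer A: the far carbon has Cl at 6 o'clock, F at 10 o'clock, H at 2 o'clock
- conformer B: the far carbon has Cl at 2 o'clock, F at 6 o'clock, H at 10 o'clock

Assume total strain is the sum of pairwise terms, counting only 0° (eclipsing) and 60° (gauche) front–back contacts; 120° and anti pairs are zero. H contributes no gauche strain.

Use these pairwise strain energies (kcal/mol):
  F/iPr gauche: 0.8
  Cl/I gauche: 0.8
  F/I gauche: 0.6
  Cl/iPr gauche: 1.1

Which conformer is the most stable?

B

A (staggered): I(0°)/F(300°) gauche 0.6; iPr(240°)/Cl(180°) gauche 1.1; iPr(240°)/F(300°) gauche 0.8 → 2.5 kcal/mol.
B (staggered): I(0°)/Cl(60°) gauche 0.8; iPr(240°)/F(180°) gauche 0.8 → 1.6 kcal/mol.
B has the lowest total (1.6 kcal/mol).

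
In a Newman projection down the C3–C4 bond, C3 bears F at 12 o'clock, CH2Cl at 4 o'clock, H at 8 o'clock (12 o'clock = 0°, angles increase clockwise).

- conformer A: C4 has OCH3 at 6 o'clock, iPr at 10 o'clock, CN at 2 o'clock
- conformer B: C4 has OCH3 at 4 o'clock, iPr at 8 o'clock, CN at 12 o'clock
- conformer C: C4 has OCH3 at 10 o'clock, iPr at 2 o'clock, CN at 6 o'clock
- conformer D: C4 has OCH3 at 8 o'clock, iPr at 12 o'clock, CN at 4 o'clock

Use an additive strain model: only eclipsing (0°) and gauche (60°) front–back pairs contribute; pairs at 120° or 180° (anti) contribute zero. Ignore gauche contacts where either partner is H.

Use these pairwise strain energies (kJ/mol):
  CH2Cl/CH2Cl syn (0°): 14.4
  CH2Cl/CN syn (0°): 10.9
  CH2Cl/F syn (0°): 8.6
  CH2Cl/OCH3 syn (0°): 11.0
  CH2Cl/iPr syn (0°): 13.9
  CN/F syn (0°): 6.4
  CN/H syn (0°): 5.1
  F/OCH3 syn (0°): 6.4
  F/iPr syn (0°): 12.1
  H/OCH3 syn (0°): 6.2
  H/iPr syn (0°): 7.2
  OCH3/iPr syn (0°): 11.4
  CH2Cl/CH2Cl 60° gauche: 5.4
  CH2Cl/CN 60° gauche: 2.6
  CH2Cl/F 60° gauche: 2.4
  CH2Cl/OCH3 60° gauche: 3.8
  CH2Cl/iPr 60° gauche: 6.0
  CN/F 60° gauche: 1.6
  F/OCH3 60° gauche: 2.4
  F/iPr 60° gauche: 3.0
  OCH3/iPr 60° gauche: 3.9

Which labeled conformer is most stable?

A is staggered. F at 0° is gauche with iPr at 300° (3.0); F at 0° is gauche with CN at 60° (1.6); CH2Cl at 120° is gauche with OCH3 at 180° (3.8); CH2Cl at 120° is gauche with CN at 60° (2.6). Total 11.0 kJ/mol.
B is eclipsed. F at 0° is eclipsed with CN at 0° (6.4); CH2Cl at 120° is eclipsed with OCH3 at 120° (11.0); H at 240° is eclipsed with iPr at 240° (7.2). Total 24.6 kJ/mol.
C is staggered. F at 0° is gauche with OCH3 at 300° (2.4); F at 0° is gauche with iPr at 60° (3.0); CH2Cl at 120° is gauche with iPr at 60° (6.0); CH2Cl at 120° is gauche with CN at 180° (2.6). Total 14.0 kJ/mol.
D is eclipsed. F at 0° is eclipsed with iPr at 0° (12.1); CH2Cl at 120° is eclipsed with CN at 120° (10.9); H at 240° is eclipsed with OCH3 at 240° (6.2). Total 29.2 kJ/mol.
A has the lowest total (11.0 kJ/mol).

A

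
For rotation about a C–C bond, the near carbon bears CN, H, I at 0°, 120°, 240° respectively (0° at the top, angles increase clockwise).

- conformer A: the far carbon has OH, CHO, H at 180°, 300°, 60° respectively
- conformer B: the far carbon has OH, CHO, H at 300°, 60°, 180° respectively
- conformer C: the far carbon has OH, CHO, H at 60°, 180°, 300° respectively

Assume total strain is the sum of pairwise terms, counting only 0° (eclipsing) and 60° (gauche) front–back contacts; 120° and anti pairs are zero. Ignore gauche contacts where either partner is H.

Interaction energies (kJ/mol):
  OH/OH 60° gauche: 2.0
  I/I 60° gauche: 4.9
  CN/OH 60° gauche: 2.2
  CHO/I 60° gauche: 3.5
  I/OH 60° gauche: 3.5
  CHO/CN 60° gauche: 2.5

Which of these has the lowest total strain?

C

A (staggered): CN(0°)/CHO(300°) gauche 2.5; I(240°)/OH(180°) gauche 3.5; I(240°)/CHO(300°) gauche 3.5 → 9.5 kJ/mol.
B (staggered): CN(0°)/OH(300°) gauche 2.2; CN(0°)/CHO(60°) gauche 2.5; I(240°)/OH(300°) gauche 3.5 → 8.2 kJ/mol.
C (staggered): CN(0°)/OH(60°) gauche 2.2; I(240°)/CHO(180°) gauche 3.5 → 5.7 kJ/mol.
C has the lowest total (5.7 kJ/mol).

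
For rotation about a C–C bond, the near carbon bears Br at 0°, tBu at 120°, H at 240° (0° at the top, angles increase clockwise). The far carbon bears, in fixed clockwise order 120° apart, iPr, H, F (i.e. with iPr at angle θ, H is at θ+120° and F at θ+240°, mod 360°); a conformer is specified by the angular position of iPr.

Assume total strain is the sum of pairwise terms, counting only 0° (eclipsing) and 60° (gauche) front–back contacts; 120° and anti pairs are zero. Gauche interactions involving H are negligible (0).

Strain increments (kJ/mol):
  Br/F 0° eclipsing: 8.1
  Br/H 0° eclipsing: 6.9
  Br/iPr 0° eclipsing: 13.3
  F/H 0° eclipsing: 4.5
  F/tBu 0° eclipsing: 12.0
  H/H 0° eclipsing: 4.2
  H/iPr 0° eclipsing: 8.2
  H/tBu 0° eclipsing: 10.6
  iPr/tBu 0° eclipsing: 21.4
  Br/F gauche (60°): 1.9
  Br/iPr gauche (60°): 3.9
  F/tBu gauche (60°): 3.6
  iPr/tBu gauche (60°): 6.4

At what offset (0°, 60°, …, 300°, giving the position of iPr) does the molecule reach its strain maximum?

iPr at 0° (eclipsed): Br(0°)/iPr(0°) eclipsed 13.3; tBu(120°)/H(120°) eclipsed 10.6; H(240°)/F(240°) eclipsed 4.5 → 28.4 kJ/mol.
iPr at 60° (staggered): Br(0°)/iPr(60°) gauche 3.9; Br(0°)/F(300°) gauche 1.9; tBu(120°)/iPr(60°) gauche 6.4 → 12.2 kJ/mol.
iPr at 120° (eclipsed): Br(0°)/F(0°) eclipsed 8.1; tBu(120°)/iPr(120°) eclipsed 21.4; H(240°)/H(240°) eclipsed 4.2 → 33.7 kJ/mol.
iPr at 180° (staggered): Br(0°)/F(60°) gauche 1.9; tBu(120°)/iPr(180°) gauche 6.4; tBu(120°)/F(60°) gauche 3.6 → 11.9 kJ/mol.
iPr at 240° (eclipsed): Br(0°)/H(0°) eclipsed 6.9; tBu(120°)/F(120°) eclipsed 12.0; H(240°)/iPr(240°) eclipsed 8.2 → 27.1 kJ/mol.
iPr at 300° (staggered): Br(0°)/iPr(300°) gauche 3.9; tBu(120°)/F(180°) gauche 3.6 → 7.5 kJ/mol.
The maximum (33.7 kJ/mol) occurs with iPr at 120°.

120°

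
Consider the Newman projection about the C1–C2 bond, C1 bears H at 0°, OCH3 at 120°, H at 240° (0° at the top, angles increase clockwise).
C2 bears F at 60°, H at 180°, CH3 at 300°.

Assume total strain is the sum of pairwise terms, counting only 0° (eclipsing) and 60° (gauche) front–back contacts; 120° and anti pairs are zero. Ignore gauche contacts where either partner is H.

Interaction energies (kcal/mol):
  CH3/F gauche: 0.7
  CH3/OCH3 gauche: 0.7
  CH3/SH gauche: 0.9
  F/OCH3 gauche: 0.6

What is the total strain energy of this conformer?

0.6 kcal/mol

This conformer (staggered): OCH3–F gauche; 0.6 = 0.6 kcal/mol.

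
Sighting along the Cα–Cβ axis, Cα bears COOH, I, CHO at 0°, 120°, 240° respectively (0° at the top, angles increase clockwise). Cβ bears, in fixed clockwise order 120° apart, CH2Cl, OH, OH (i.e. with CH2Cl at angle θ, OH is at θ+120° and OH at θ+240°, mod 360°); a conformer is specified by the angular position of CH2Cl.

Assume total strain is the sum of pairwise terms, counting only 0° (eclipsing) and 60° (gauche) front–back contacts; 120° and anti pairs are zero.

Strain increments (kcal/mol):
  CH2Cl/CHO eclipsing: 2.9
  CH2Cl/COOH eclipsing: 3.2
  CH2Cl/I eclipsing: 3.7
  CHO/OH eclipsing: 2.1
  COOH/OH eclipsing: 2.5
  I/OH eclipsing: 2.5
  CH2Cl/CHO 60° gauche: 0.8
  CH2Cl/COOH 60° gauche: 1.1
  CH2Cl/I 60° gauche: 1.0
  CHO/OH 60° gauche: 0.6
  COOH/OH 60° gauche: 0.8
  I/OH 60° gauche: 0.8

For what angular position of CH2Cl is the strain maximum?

120°

CH2Cl at 0° (eclipsed): COOH–CH2Cl eclipsed, I–OH eclipsed, CHO–OH eclipsed; 3.2 + 2.5 + 2.1 = 7.8 kcal/mol.
CH2Cl at 60° (staggered): COOH–CH2Cl gauche, COOH–OH gauche, I–CH2Cl gauche, I–OH gauche, CHO–OH gauche, CHO–OH gauche; 1.1 + 0.8 + 1.0 + 0.8 + 0.6 + 0.6 = 4.9 kcal/mol.
CH2Cl at 120° (eclipsed): COOH–OH eclipsed, I–CH2Cl eclipsed, CHO–OH eclipsed; 2.5 + 3.7 + 2.1 = 8.3 kcal/mol.
CH2Cl at 180° (staggered): COOH–OH gauche, COOH–OH gauche, I–CH2Cl gauche, I–OH gauche, CHO–CH2Cl gauche, CHO–OH gauche; 0.8 + 0.8 + 1.0 + 0.8 + 0.8 + 0.6 = 4.8 kcal/mol.
CH2Cl at 240° (eclipsed): COOH–OH eclipsed, I–OH eclipsed, CHO–CH2Cl eclipsed; 2.5 + 2.5 + 2.9 = 7.9 kcal/mol.
CH2Cl at 300° (staggered): COOH–CH2Cl gauche, COOH–OH gauche, I–OH gauche, I–OH gauche, CHO–CH2Cl gauche, CHO–OH gauche; 1.1 + 0.8 + 0.8 + 0.8 + 0.8 + 0.6 = 4.9 kcal/mol.
The maximum (8.3 kcal/mol) occurs with CH2Cl at 120°.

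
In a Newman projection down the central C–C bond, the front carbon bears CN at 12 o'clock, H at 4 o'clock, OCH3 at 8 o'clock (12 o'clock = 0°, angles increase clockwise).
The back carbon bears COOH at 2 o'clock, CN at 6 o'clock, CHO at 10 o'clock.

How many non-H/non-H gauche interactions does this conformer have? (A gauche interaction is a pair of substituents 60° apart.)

4

Non-H gauche pairs: CN(0°)/COOH(60°); CN(0°)/CHO(300°); OCH3(240°)/CN(180°); OCH3(240°)/CHO(300°) — 4 interactions.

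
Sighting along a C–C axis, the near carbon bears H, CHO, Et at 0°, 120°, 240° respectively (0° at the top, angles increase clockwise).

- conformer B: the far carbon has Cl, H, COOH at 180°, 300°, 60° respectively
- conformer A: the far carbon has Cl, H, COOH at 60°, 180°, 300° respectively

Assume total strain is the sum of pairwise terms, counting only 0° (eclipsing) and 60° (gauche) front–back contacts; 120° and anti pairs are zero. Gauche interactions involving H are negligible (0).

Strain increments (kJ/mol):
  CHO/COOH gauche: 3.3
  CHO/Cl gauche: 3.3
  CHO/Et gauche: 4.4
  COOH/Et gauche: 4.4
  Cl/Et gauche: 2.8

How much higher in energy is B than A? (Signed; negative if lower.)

B is staggered. CHO at 120° is gauche with Cl at 180° (3.3); CHO at 120° is gauche with COOH at 60° (3.3); Et at 240° is gauche with Cl at 180° (2.8). Total 9.4 kJ/mol.
A is staggered. CHO at 120° is gauche with Cl at 60° (3.3); Et at 240° is gauche with COOH at 300° (4.4). Total 7.7 kJ/mol.
E(B) − E(A) = 9.4 − 7.7 = +1.7 kJ/mol.

+1.7 kJ/mol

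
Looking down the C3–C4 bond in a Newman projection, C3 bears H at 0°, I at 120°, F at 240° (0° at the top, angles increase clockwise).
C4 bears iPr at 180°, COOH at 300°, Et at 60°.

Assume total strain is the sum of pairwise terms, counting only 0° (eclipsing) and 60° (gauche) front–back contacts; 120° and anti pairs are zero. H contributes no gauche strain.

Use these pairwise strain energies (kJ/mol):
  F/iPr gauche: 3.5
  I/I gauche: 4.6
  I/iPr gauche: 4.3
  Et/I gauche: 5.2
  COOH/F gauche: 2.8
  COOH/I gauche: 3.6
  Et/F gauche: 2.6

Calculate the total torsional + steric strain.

This conformer (staggered): I–iPr gauche, I–Et gauche, F–iPr gauche, F–COOH gauche; 4.3 + 5.2 + 3.5 + 2.8 = 15.8 kJ/mol.

15.8 kJ/mol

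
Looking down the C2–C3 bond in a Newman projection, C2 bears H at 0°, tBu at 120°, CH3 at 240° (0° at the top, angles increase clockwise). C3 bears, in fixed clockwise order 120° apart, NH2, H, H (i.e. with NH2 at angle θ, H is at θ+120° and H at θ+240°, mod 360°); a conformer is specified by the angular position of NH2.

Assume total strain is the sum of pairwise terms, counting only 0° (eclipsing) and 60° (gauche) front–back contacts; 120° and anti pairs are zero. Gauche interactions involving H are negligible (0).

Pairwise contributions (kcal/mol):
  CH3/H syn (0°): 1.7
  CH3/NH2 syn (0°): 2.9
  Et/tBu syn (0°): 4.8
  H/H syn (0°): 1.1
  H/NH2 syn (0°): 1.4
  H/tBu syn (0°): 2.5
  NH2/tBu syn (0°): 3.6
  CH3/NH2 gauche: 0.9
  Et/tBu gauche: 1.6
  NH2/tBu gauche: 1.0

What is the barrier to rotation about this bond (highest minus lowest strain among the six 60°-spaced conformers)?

5.6 kcal/mol

NH2 at 0° is eclipsed. H at 0° is eclipsed with NH2 at 0° (1.4); tBu at 120° is eclipsed with H at 120° (2.5); CH3 at 240° is eclipsed with H at 240° (1.7). Total 5.6 kcal/mol.
NH2 at 60° is staggered. tBu at 120° is gauche with NH2 at 60° (1.0). Total 1.0 kcal/mol.
NH2 at 120° is eclipsed. H at 0° is eclipsed with H at 0° (1.1); tBu at 120° is eclipsed with NH2 at 120° (3.6); CH3 at 240° is eclipsed with H at 240° (1.7). Total 6.4 kcal/mol.
NH2 at 180° is staggered. tBu at 120° is gauche with NH2 at 180° (1.0); CH3 at 240° is gauche with NH2 at 180° (0.9). Total 1.9 kcal/mol.
NH2 at 240° is eclipsed. H at 0° is eclipsed with H at 0° (1.1); tBu at 120° is eclipsed with H at 120° (2.5); CH3 at 240° is eclipsed with NH2 at 240° (2.9). Total 6.5 kcal/mol.
NH2 at 300° is staggered. CH3 at 240° is gauche with NH2 at 300° (0.9). Total 0.9 kcal/mol.
Max at 240° (6.5 kcal/mol), min at 300° (0.9 kcal/mol); barrier = 5.6 kcal/mol.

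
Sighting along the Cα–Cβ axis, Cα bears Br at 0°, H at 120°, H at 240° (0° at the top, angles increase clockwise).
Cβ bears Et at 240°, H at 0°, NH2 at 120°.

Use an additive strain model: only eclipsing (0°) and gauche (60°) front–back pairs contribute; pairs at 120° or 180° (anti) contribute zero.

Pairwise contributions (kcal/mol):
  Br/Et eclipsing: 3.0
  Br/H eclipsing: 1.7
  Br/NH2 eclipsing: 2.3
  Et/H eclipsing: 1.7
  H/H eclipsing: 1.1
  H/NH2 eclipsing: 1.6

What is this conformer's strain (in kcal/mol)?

5.0 kcal/mol

This conformer is eclipsed. Br at 0° is eclipsed with H at 0° (1.7); H at 120° is eclipsed with NH2 at 120° (1.6); H at 240° is eclipsed with Et at 240° (1.7). Total 5.0 kcal/mol.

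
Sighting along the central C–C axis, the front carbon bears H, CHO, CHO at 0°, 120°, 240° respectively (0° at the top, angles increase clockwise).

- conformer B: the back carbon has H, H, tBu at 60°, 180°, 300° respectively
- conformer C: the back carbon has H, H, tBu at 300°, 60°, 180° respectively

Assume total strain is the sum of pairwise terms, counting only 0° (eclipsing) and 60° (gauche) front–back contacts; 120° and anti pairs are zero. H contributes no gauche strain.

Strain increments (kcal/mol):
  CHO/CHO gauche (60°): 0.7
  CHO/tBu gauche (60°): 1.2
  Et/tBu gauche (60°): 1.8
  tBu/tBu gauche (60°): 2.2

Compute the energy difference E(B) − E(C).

B (staggered): CHO(240°)/tBu(300°) gauche 1.2 → 1.2 kcal/mol.
C (staggered): CHO(120°)/tBu(180°) gauche 1.2; CHO(240°)/tBu(180°) gauche 1.2 → 2.4 kcal/mol.
E(B) − E(C) = 1.2 − 2.4 = -1.2 kcal/mol.

-1.2 kcal/mol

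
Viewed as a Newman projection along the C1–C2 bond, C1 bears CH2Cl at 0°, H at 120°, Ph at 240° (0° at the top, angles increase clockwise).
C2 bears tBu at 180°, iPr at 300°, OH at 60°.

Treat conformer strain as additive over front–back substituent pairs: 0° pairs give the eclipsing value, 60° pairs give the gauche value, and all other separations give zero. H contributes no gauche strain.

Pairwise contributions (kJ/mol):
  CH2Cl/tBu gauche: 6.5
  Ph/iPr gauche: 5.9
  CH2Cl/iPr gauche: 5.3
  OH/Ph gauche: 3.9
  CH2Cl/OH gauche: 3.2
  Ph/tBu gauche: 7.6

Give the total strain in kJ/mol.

22.0 kJ/mol

This conformer (staggered): CH2Cl(0°)/iPr(300°) gauche 5.3; CH2Cl(0°)/OH(60°) gauche 3.2; Ph(240°)/tBu(180°) gauche 7.6; Ph(240°)/iPr(300°) gauche 5.9 → 22.0 kJ/mol.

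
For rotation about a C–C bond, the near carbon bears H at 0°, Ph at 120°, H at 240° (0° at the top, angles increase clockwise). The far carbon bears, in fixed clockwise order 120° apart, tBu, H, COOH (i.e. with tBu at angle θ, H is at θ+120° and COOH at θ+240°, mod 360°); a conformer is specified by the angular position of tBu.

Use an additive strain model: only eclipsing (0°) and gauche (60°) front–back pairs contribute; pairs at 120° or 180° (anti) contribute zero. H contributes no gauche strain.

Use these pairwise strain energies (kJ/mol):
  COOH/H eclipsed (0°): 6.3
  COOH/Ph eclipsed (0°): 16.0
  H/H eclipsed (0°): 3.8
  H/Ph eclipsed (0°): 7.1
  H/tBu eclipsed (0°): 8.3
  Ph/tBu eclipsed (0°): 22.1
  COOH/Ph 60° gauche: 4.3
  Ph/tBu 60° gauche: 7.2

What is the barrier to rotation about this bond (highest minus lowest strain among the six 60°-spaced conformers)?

27.9 kJ/mol

tBu at 0° (eclipsed): H–tBu eclipsed, Ph–H eclipsed, H–COOH eclipsed; 8.3 + 7.1 + 6.3 = 21.7 kJ/mol.
tBu at 60° (staggered): Ph–tBu gauche; 7.2 = 7.2 kJ/mol.
tBu at 120° (eclipsed): H–COOH eclipsed, Ph–tBu eclipsed, H–H eclipsed; 6.3 + 22.1 + 3.8 = 32.2 kJ/mol.
tBu at 180° (staggered): Ph–tBu gauche, Ph–COOH gauche; 7.2 + 4.3 = 11.5 kJ/mol.
tBu at 240° (eclipsed): H–H eclipsed, Ph–COOH eclipsed, H–tBu eclipsed; 3.8 + 16.0 + 8.3 = 28.1 kJ/mol.
tBu at 300° (staggered): Ph–COOH gauche; 4.3 = 4.3 kJ/mol.
Max at 120° (32.2 kJ/mol), min at 300° (4.3 kJ/mol); barrier = 27.9 kJ/mol.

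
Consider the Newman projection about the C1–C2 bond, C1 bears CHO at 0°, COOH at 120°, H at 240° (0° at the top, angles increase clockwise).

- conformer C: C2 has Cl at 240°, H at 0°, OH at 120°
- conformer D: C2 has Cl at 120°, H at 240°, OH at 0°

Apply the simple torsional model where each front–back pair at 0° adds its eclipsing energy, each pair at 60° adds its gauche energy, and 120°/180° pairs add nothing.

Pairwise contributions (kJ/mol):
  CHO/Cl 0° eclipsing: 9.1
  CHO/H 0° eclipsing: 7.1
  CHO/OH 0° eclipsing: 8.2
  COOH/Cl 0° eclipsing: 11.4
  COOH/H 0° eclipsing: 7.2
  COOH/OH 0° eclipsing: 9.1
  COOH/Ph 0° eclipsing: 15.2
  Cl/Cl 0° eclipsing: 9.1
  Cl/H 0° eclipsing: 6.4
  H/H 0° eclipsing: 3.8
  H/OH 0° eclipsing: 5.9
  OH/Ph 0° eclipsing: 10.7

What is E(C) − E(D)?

C (eclipsed): CHO(0°)/H(0°) eclipsed 7.1; COOH(120°)/OH(120°) eclipsed 9.1; H(240°)/Cl(240°) eclipsed 6.4 → 22.6 kJ/mol.
D (eclipsed): CHO(0°)/OH(0°) eclipsed 8.2; COOH(120°)/Cl(120°) eclipsed 11.4; H(240°)/H(240°) eclipsed 3.8 → 23.4 kJ/mol.
E(C) − E(D) = 22.6 − 23.4 = -0.8 kJ/mol.

-0.8 kJ/mol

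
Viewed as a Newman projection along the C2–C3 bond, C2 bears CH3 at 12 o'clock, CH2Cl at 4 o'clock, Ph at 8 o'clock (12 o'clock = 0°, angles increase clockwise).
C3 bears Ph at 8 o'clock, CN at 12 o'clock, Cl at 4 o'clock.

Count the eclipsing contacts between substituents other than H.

Non-H eclipsing pairs: CH3(0°)/CN(0°); CH2Cl(120°)/Cl(120°); Ph(240°)/Ph(240°) — 3 interactions.

3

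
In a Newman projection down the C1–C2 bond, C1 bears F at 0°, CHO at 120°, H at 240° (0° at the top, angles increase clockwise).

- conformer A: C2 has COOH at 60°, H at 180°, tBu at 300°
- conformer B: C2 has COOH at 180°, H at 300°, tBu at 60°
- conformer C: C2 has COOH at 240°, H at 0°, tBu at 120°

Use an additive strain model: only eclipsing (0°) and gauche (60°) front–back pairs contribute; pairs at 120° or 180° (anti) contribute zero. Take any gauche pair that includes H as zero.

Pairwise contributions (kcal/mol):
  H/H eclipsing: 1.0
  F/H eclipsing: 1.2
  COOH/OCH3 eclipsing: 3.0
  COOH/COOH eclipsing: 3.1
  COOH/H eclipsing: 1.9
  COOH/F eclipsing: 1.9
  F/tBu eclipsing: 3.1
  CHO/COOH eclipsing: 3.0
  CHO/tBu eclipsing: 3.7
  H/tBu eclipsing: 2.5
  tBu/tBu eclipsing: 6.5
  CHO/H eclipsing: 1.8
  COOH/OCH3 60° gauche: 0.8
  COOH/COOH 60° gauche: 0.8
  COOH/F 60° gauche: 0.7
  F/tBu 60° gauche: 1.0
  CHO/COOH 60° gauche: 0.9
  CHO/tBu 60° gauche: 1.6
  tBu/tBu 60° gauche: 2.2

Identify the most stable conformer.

A

A (staggered): F(0°)/COOH(60°) gauche 0.7; F(0°)/tBu(300°) gauche 1.0; CHO(120°)/COOH(60°) gauche 0.9 → 2.6 kcal/mol.
B (staggered): F(0°)/tBu(60°) gauche 1.0; CHO(120°)/COOH(180°) gauche 0.9; CHO(120°)/tBu(60°) gauche 1.6 → 3.5 kcal/mol.
C (eclipsed): F(0°)/H(0°) eclipsed 1.2; CHO(120°)/tBu(120°) eclipsed 3.7; H(240°)/COOH(240°) eclipsed 1.9 → 6.8 kcal/mol.
A has the lowest total (2.6 kcal/mol).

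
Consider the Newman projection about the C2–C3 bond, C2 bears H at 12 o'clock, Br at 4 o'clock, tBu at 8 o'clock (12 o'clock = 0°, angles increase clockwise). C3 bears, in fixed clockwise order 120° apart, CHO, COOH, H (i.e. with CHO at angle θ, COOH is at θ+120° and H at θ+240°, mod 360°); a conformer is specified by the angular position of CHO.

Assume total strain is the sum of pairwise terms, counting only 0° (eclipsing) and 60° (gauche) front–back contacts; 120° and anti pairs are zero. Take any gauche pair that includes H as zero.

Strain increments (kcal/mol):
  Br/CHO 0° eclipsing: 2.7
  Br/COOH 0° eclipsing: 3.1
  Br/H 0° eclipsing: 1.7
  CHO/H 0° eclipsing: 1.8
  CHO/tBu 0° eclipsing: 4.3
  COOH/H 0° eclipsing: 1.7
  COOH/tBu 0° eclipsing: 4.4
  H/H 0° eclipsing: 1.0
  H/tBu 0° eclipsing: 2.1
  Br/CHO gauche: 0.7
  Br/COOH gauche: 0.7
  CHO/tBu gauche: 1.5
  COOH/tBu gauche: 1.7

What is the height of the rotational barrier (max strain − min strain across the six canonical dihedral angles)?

CHO at 0° (eclipsed): H(0°)/CHO(0°) eclipsed 1.8; Br(120°)/COOH(120°) eclipsed 3.1; tBu(240°)/H(240°) eclipsed 2.1 → 7.0 kcal/mol.
CHO at 60° (staggered): Br(120°)/CHO(60°) gauche 0.7; Br(120°)/COOH(180°) gauche 0.7; tBu(240°)/COOH(180°) gauche 1.7 → 3.1 kcal/mol.
CHO at 120° (eclipsed): H(0°)/H(0°) eclipsed 1.0; Br(120°)/CHO(120°) eclipsed 2.7; tBu(240°)/COOH(240°) eclipsed 4.4 → 8.1 kcal/mol.
CHO at 180° (staggered): Br(120°)/CHO(180°) gauche 0.7; tBu(240°)/CHO(180°) gauche 1.5; tBu(240°)/COOH(300°) gauche 1.7 → 3.9 kcal/mol.
CHO at 240° (eclipsed): H(0°)/COOH(0°) eclipsed 1.7; Br(120°)/H(120°) eclipsed 1.7; tBu(240°)/CHO(240°) eclipsed 4.3 → 7.7 kcal/mol.
CHO at 300° (staggered): Br(120°)/COOH(60°) gauche 0.7; tBu(240°)/CHO(300°) gauche 1.5 → 2.2 kcal/mol.
Max at 120° (8.1 kcal/mol), min at 300° (2.2 kcal/mol); barrier = 5.9 kcal/mol.

5.9 kcal/mol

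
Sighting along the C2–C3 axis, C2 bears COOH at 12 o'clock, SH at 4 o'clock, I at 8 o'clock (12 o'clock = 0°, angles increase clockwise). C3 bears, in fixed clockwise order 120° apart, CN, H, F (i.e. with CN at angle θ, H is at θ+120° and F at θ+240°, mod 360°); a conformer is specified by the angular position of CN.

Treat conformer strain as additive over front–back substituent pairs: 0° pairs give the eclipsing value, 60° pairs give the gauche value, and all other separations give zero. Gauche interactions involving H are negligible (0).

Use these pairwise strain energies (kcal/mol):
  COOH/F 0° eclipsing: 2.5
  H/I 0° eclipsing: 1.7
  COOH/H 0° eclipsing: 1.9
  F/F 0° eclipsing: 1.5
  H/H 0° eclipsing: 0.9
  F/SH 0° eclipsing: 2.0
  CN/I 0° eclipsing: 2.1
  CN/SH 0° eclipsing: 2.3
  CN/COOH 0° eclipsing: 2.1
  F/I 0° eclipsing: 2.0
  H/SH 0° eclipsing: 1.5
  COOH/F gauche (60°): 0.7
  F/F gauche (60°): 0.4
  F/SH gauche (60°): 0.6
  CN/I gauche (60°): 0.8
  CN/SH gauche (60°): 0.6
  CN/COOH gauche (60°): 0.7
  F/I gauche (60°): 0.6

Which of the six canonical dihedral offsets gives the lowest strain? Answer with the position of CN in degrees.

60°

CN at 0° (eclipsed): COOH(0°)/CN(0°) eclipsed 2.1; SH(120°)/H(120°) eclipsed 1.5; I(240°)/F(240°) eclipsed 2.0 → 5.6 kcal/mol.
CN at 60° (staggered): COOH(0°)/CN(60°) gauche 0.7; COOH(0°)/F(300°) gauche 0.7; SH(120°)/CN(60°) gauche 0.6; I(240°)/F(300°) gauche 0.6 → 2.6 kcal/mol.
CN at 120° (eclipsed): COOH(0°)/F(0°) eclipsed 2.5; SH(120°)/CN(120°) eclipsed 2.3; I(240°)/H(240°) eclipsed 1.7 → 6.5 kcal/mol.
CN at 180° (staggered): COOH(0°)/F(60°) gauche 0.7; SH(120°)/CN(180°) gauche 0.6; SH(120°)/F(60°) gauche 0.6; I(240°)/CN(180°) gauche 0.8 → 2.7 kcal/mol.
CN at 240° (eclipsed): COOH(0°)/H(0°) eclipsed 1.9; SH(120°)/F(120°) eclipsed 2.0; I(240°)/CN(240°) eclipsed 2.1 → 6.0 kcal/mol.
CN at 300° (staggered): COOH(0°)/CN(300°) gauche 0.7; SH(120°)/F(180°) gauche 0.6; I(240°)/CN(300°) gauche 0.8; I(240°)/F(180°) gauche 0.6 → 2.7 kcal/mol.
The minimum (2.6 kcal/mol) occurs with CN at 60°.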